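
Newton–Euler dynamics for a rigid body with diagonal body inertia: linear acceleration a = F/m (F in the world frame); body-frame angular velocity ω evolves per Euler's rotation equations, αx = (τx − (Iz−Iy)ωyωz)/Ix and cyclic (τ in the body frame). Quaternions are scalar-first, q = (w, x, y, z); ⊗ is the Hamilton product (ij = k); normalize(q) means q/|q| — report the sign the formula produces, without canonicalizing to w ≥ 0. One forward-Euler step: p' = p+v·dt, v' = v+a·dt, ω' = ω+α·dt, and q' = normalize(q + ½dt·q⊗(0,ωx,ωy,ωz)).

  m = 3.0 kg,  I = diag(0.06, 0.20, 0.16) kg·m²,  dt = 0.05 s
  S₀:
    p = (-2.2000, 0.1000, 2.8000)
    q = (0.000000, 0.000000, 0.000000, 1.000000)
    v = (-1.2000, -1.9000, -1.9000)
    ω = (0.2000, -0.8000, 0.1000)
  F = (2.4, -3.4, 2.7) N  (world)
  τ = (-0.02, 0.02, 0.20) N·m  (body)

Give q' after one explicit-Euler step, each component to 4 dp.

2q̇ = q⊗(0,ω) = (-0.1000000, 0.8000000, 0.2000000, 0.0000000)
updated quaternion q' = (-0.0025, 0.0200, 0.0050, 0.9998)

q' = (-0.0025, 0.0200, 0.0050, 0.9998)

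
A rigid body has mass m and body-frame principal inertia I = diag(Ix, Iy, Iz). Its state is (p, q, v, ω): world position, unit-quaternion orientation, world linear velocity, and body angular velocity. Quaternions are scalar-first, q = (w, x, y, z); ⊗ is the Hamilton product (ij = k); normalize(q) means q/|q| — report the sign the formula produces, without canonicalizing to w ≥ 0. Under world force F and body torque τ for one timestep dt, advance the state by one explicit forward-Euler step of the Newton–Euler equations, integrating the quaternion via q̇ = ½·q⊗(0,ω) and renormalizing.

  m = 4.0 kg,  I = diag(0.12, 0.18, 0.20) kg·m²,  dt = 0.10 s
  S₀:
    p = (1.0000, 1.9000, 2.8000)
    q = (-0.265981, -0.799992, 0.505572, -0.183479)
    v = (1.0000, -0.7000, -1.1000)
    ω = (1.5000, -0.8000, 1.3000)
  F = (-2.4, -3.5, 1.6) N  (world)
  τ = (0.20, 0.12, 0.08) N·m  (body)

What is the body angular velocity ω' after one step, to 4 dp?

gyro term ω×Iω = (-0.0208, -0.1560, -0.0720)
angular accel α = (1.8400, 1.5333, 0.7600)
ω' = ω + α·dt = (1.6840, -0.6467, 1.3760)

ω' = (1.6840, -0.6467, 1.3760)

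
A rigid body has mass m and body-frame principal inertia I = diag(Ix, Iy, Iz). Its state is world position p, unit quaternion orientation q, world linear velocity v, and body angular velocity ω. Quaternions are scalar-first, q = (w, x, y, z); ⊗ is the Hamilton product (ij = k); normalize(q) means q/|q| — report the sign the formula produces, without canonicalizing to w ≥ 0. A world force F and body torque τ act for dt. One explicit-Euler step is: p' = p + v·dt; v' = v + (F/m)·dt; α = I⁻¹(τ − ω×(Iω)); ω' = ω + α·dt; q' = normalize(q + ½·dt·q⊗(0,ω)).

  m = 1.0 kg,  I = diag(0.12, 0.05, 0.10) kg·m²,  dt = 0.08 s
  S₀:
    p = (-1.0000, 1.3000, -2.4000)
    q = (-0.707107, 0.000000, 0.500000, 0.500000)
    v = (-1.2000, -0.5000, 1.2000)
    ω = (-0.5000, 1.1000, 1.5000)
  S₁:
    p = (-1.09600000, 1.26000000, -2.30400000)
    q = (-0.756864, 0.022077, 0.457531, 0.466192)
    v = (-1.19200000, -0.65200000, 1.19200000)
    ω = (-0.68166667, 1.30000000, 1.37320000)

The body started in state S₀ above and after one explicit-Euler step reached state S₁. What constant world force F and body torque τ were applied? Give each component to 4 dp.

F = (0.1000, -1.9000, -0.1000)
τ = (-0.1900, 0.1100, -0.1200)

velocity change Δv = (0.00800000, -0.15200000, -0.00800000)
applied force F = (0.1000, -1.9000, -0.1000)
Δω = ω₁−ω₀ = (-0.18166667, 0.20000000, -0.12680000)
τ = I·(Δω/dt) + ω₀×(Iω₀) = (-0.1900, 0.1100, -0.1200)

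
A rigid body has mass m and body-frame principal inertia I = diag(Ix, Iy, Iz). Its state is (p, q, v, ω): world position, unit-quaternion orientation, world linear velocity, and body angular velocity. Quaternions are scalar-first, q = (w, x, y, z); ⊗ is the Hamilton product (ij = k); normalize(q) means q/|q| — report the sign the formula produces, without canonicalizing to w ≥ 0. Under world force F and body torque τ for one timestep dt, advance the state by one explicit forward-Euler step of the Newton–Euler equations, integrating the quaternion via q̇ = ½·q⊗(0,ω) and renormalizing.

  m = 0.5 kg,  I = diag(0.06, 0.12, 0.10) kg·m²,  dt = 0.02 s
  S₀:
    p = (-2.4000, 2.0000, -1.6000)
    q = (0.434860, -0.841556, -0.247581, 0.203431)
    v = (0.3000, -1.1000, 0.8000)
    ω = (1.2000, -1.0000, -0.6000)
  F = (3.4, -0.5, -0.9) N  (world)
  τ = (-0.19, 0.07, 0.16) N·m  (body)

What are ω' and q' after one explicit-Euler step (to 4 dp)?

precession coupling ω×(Iω) = (-0.0120, 0.0288, -0.0720)
(τ − ω×Iω)/I = (-2.9667, 0.3433, 2.3200)
ω' = ω + α·dt = (1.1407, -0.9931, -0.5536)
Hamilton product q⊗(0,ω) = (0.8843448, 0.8738116, -0.6956764, 0.8777372)
q' = normalize(q + ½dt·q⊗(0,ω)) = (0.4436, -0.8327, -0.2545, 0.2122)

ω' = (1.1407, -0.9931, -0.5536)
q' = (0.4436, -0.8327, -0.2545, 0.2122)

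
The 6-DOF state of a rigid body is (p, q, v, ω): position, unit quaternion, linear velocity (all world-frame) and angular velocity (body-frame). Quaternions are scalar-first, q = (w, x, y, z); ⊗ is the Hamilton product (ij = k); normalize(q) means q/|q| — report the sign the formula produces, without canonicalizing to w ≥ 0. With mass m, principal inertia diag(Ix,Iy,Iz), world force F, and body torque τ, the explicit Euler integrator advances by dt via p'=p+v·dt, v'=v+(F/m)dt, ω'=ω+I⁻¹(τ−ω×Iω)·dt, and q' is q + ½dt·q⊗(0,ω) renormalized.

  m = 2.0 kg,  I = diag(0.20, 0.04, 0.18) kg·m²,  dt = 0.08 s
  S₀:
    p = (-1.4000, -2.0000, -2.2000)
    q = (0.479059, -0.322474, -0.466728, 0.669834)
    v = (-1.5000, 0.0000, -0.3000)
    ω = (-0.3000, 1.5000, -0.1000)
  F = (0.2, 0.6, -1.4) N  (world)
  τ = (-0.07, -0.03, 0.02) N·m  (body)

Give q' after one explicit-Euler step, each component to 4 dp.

q⊗(0,ω) = (0.6703332, -1.1017959, 0.4853909, -0.6716353)
q + ½dt·q⊗(0,ω), renormalized = (0.5049, -0.3659, -0.4465, 0.6418)

q' = (0.5049, -0.3659, -0.4465, 0.6418)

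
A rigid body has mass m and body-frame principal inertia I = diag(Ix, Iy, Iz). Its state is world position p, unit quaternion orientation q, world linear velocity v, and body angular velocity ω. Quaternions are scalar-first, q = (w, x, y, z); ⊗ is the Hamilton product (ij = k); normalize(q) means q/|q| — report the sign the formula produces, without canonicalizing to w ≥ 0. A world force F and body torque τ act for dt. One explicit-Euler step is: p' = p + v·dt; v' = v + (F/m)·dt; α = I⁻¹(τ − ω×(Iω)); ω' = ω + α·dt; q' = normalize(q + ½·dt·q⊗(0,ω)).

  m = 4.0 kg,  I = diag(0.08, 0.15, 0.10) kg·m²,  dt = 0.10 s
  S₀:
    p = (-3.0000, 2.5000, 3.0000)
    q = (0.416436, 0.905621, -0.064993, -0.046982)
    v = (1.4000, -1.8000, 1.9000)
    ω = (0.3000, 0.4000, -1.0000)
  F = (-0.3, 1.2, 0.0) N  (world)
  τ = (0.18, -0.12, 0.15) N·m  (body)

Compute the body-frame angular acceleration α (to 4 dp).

α = (2.0000, -0.8400, 1.4160)

gyro term ω×Iω = (0.0200, 0.0060, 0.0084)
α = I⁻¹(τ − ω×Iω) = (2.0000, -0.8400, 1.4160)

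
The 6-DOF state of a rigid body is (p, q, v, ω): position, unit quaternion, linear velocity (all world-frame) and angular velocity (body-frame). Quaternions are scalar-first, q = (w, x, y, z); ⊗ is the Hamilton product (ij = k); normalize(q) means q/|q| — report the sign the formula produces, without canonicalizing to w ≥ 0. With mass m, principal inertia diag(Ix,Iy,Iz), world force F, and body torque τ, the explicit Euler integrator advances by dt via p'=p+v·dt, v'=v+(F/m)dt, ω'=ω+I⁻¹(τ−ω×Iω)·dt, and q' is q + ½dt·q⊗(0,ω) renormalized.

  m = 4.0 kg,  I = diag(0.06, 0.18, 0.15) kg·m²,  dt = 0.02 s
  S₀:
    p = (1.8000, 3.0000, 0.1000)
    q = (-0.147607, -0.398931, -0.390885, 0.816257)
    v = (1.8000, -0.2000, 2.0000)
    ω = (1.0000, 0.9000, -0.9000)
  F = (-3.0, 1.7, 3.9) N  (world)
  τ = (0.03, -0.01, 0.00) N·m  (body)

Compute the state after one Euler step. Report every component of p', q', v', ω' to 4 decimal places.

p' = (1.8360, 2.9960, 0.1400)
q' = (-0.1327, -0.4042, -0.3876, 0.8178)
v' = (1.7850, -0.1915, 2.0195)
ω' = (1.0019, 0.8899, -0.9144)

a = (-0.7500, 0.4250, 0.9750)
p' = p + v·dt = (1.8360, 2.9960, 0.1400)
v' = v + a·dt = (1.7850, -0.1915, 2.0195)
gyro term ω×Iω = (0.0243, 0.0810, 0.1080)
(τ − ω×Iω)/I = (0.0950, -0.5056, -0.7200)
new body rate ω' = (1.0019, 0.8899, -0.9144)
2q̇ = q⊗(0,ω) = (1.4853588, -0.5304418, 0.3243728, 0.1646934)
updated quaternion q' = (-0.1327, -0.4042, -0.3876, 0.8178)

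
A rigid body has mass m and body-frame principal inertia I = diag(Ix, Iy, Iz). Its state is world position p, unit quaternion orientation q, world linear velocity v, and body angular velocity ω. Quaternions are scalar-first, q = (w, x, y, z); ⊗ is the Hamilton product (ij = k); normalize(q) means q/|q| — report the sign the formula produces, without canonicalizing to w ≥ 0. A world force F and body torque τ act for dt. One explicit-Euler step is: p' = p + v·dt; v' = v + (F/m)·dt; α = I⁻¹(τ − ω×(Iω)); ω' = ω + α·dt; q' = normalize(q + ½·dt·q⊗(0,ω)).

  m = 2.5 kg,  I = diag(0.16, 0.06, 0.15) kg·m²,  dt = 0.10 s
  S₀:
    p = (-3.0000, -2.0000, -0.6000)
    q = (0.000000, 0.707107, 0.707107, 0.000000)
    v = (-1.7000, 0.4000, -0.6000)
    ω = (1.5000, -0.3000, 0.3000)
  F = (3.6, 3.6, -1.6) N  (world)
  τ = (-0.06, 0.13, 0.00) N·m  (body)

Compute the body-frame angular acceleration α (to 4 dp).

precession coupling ω×(Iω) = (-0.0081, 0.0045, 0.0450)
(τ − ω×Iω)/I = (-0.3244, 2.0917, -0.3000)

α = (-0.3244, 2.0917, -0.3000)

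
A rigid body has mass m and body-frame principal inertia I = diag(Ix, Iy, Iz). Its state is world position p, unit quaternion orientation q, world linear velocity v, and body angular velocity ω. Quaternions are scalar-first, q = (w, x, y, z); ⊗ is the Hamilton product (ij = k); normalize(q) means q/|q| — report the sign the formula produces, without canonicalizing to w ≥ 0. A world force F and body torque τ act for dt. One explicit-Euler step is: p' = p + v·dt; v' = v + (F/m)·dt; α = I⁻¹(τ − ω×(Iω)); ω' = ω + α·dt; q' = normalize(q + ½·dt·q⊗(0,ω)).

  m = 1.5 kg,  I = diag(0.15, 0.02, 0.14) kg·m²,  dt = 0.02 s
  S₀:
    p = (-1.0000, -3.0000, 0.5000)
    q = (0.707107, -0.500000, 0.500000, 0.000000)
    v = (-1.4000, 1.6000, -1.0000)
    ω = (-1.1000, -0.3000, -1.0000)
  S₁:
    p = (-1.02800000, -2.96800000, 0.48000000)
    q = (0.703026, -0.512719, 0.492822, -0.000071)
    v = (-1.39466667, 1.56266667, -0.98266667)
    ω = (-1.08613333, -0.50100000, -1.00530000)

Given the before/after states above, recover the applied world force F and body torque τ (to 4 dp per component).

F = (0.4000, -2.8000, 1.3000)
τ = (0.1400, -0.1900, -0.0800)

Δω = ω₁−ω₀ = (0.01386667, -0.20100000, -0.00530000)
ω₀×(Iω₀) = (0.0360, 0.0110, -0.0429)
applied torque τ = (0.1400, -0.1900, -0.0800)
Δv = v₁−v₀ = (0.00533333, -0.03733333, 0.01733333)
applied force F = (0.4000, -2.8000, 1.3000)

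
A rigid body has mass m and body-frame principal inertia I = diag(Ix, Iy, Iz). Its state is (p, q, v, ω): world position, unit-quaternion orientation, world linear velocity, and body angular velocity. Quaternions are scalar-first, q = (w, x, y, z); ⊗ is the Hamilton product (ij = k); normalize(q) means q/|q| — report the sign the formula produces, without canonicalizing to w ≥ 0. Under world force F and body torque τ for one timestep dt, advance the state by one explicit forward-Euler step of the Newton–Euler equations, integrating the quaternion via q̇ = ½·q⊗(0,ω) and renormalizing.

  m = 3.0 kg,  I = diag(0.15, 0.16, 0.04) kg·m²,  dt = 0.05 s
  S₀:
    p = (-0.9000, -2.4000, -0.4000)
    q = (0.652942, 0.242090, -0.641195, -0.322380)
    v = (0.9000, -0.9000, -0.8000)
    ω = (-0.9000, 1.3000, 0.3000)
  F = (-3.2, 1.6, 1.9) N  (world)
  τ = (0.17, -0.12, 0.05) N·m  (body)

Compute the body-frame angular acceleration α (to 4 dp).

precession coupling ω×(Iω) = (-0.0468, -0.0297, -0.0117)
(τ − ω×Iω)/I = (1.4453, -0.5644, 1.5425)

α = (1.4453, -0.5644, 1.5425)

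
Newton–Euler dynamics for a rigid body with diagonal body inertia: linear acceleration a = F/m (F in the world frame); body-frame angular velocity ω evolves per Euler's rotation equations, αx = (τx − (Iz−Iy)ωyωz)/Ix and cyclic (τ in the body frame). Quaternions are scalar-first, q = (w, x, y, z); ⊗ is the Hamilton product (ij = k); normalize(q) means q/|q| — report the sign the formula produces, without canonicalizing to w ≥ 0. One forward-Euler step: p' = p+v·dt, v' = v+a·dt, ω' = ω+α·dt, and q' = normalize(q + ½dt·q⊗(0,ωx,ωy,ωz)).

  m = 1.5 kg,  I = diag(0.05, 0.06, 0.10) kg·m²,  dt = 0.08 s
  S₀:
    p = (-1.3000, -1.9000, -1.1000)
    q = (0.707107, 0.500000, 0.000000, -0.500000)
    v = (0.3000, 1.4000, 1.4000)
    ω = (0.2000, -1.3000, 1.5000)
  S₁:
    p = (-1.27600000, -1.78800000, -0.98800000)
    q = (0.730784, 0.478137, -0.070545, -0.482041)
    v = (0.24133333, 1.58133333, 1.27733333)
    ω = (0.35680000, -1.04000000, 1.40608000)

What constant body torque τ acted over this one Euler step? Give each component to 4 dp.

τ = (0.0200, 0.1800, -0.1200)

ω₁ − ω₀ = (0.15680000, 0.26000000, -0.09392000)
gyro term ω₀×Iω₀ = (-0.0780, -0.0150, -0.0026)
τ = I·(Δω/dt) + ω₀×(Iω₀) = (0.0200, 0.1800, -0.1200)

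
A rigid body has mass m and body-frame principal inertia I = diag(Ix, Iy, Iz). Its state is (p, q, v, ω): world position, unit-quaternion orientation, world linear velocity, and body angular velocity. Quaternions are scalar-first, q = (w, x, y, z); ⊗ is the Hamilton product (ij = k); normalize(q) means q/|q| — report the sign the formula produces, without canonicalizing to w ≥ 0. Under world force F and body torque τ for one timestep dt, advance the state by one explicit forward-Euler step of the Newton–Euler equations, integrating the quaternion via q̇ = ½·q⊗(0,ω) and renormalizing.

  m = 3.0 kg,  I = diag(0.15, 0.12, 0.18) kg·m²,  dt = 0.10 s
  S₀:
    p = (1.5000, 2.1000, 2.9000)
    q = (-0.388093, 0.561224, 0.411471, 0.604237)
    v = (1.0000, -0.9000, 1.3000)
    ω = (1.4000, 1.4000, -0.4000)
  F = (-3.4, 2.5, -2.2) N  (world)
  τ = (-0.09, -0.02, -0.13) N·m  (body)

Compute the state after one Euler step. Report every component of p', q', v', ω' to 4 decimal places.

linear accel F/m = (-1.1333, 0.8333, -0.7333)
p' = p + v·dt = (1.6000, 2.0100, 3.0300)
v' = v + a·dt = (0.8867, -0.8167, 1.2267)
(τ − ω×Iω)/I = (-0.3760, -0.3067, -0.3956)
ω + α·dt = (1.3624, 1.3693, -0.4396)
Hamilton product q⊗(0,ω) = (-1.1200782, -1.5538504, 0.5270912, 0.3648914)
updated quaternion q' = (-0.4418, 0.4811, 0.4356, 0.6193)

p' = (1.6000, 2.0100, 3.0300)
q' = (-0.4418, 0.4811, 0.4356, 0.6193)
v' = (0.8867, -0.8167, 1.2267)
ω' = (1.3624, 1.3693, -0.4396)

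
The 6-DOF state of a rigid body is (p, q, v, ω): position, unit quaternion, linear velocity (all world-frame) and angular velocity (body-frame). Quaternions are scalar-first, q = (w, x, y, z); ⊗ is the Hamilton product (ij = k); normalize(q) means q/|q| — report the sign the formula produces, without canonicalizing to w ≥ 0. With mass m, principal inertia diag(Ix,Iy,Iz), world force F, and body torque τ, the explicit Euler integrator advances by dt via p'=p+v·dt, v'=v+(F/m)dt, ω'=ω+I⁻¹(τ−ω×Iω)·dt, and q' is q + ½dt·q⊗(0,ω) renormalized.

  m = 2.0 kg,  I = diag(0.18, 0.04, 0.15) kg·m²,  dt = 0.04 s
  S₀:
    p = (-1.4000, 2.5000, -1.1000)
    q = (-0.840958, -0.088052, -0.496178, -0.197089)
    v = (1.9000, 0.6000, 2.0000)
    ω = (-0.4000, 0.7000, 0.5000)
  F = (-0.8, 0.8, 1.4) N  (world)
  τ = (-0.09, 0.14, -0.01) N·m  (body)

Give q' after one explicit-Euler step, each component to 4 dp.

q⊗(0,ω) = (0.4106483, 0.2262565, -0.4658090, -0.6805866)
updated quaternion q' = (-0.8326, -0.0835, -0.5054, -0.2107)

q' = (-0.8326, -0.0835, -0.5054, -0.2107)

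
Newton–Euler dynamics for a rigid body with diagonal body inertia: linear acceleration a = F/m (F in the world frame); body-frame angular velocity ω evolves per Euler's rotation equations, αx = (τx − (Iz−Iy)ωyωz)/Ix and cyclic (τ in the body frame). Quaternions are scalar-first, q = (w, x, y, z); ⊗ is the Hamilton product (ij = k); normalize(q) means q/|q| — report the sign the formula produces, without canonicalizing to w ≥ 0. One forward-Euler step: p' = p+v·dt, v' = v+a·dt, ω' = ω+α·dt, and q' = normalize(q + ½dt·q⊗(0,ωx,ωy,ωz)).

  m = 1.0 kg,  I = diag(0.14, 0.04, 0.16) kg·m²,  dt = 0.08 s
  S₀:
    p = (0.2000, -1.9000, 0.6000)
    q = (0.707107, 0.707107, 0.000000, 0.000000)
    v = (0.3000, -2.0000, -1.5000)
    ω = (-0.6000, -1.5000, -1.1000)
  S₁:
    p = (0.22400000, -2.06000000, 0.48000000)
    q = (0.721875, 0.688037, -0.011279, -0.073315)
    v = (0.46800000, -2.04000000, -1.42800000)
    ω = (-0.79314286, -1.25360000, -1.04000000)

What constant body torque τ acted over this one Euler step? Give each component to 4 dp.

Δω = ω₁−ω₀ = (-0.19314286, 0.24640000, 0.06000000)
applied torque τ = (-0.1400, 0.1100, 0.0300)

τ = (-0.1400, 0.1100, 0.0300)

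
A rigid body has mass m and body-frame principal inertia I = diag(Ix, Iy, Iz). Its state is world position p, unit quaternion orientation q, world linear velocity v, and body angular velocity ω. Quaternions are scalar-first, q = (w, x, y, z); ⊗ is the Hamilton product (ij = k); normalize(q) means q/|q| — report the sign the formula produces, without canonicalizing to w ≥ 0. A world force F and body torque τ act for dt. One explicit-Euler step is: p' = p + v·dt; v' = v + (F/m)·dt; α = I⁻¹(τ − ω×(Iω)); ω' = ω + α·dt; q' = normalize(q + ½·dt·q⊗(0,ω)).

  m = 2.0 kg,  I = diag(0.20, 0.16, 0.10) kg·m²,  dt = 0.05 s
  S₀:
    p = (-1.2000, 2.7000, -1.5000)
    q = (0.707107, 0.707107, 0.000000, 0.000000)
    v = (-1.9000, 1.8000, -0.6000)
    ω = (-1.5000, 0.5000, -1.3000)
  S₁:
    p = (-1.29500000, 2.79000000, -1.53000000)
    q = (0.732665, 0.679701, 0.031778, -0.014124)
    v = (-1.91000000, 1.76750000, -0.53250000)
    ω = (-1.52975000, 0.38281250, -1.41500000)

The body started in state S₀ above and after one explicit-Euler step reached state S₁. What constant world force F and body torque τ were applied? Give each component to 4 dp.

rate change Δω = (-0.02975000, -0.11718750, -0.11500000)
precession coupling = (0.0390, 0.1950, 0.0300)
I·α + gyro = (-0.0800, -0.1800, -0.2000)
Δv = v₁−v₀ = (-0.01000000, -0.03250000, 0.06750000)
applied force F = (-0.4000, -1.3000, 2.7000)

F = (-0.4000, -1.3000, 2.7000)
τ = (-0.0800, -0.1800, -0.2000)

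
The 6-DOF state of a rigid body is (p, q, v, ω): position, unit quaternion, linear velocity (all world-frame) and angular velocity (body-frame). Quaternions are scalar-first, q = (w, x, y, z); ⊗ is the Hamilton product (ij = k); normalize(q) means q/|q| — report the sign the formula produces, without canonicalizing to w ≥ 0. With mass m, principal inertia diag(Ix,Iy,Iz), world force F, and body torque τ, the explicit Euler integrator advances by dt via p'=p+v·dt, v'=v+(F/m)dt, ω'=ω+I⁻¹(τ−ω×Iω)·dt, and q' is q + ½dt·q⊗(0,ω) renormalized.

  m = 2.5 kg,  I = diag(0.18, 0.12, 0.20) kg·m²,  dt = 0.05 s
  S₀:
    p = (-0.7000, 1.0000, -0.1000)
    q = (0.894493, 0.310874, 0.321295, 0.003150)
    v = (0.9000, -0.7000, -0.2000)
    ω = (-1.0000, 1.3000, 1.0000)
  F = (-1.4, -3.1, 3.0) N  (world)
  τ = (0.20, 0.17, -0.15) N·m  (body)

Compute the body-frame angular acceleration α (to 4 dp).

α = (0.5333, 1.2500, -1.1400)

ω×(Iω) gyroscopic = (0.1040, 0.0200, 0.0780)
α = I⁻¹(τ − ω×Iω) = (0.5333, 1.2500, -1.1400)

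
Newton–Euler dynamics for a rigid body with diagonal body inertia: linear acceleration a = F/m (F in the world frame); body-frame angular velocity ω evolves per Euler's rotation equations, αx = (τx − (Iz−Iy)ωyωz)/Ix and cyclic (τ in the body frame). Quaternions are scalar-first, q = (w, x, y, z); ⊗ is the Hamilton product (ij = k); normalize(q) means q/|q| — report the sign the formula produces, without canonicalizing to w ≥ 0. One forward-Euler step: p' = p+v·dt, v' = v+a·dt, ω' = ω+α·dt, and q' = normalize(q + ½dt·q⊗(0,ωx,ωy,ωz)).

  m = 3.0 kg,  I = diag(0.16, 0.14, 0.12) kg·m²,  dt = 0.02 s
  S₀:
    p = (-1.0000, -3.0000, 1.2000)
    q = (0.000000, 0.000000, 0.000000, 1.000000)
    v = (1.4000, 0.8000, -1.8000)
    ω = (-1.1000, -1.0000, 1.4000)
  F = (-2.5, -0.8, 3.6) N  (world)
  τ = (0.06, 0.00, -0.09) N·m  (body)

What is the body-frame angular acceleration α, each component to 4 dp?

ω×(Iω) gyroscopic = (0.0280, -0.0616, -0.0220)
angular accel α = (0.2000, 0.4400, -0.5667)

α = (0.2000, 0.4400, -0.5667)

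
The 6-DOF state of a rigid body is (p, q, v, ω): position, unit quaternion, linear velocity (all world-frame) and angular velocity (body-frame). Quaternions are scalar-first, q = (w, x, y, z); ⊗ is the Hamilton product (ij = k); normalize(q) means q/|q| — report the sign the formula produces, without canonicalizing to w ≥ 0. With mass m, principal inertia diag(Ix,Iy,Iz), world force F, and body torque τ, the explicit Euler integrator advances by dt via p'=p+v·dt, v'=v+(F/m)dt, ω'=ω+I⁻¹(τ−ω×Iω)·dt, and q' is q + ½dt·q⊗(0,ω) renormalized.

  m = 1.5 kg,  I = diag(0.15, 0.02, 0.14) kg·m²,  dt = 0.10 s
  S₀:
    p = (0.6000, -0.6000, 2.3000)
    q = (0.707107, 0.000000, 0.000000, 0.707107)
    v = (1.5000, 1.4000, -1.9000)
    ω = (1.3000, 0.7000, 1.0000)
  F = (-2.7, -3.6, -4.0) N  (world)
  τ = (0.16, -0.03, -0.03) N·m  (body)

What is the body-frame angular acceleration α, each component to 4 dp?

precession coupling ω×(Iω) = (0.0840, 0.0130, -0.1183)
α = I⁻¹(τ − ω×Iω) = (0.5067, -2.1500, 0.6307)

α = (0.5067, -2.1500, 0.6307)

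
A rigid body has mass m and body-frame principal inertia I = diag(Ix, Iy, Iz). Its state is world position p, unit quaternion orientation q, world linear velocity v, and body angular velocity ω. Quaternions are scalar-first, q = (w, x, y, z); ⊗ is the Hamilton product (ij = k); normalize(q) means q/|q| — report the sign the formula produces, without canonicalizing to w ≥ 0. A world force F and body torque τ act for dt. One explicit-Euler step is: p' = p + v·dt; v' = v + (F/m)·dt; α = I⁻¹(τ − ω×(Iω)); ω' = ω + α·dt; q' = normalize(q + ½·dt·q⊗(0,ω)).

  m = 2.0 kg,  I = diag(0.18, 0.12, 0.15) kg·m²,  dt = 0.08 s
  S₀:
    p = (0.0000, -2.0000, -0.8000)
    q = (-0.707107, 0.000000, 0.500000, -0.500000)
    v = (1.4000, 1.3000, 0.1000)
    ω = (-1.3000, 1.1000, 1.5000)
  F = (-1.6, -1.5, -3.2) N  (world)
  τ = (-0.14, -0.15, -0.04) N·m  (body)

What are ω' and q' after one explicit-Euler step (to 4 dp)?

angular accel α = (-1.0528, -0.7625, -0.8387)
ω + α·dt = (-1.3842, 1.0390, 1.4329)
2q̇ = q⊗(0,ω) = (0.2000000, 2.2192391, -0.1278177, -0.4106605)
updated quaternion q' = (-0.6962, 0.0884, 0.4929, -0.5143)

ω' = (-1.3842, 1.0390, 1.4329)
q' = (-0.6962, 0.0884, 0.4929, -0.5143)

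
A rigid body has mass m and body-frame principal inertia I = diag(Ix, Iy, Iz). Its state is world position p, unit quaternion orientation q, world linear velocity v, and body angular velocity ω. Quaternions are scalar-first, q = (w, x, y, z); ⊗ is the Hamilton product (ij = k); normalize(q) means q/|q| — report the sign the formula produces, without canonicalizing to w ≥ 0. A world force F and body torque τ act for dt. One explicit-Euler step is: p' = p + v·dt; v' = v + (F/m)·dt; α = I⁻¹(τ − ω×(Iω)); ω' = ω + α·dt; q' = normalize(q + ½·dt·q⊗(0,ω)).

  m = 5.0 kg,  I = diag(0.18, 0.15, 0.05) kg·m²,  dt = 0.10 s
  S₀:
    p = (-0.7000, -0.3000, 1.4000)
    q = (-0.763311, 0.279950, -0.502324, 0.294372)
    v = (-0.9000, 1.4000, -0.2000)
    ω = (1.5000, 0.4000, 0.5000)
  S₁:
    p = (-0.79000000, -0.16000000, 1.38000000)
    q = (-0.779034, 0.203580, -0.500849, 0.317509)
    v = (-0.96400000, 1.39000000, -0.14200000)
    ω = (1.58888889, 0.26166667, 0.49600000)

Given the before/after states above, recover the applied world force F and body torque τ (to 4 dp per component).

F = (-3.2000, -0.5000, 2.9000)
τ = (0.1400, -0.1100, -0.0200)

Δω = ω₁−ω₀ = (0.08888889, -0.13833333, -0.00400000)
τ = I·(Δω/dt) + ω₀×(Iω₀) = (0.1400, -0.1100, -0.0200)
v₁ − v₀ = (-0.06400000, -0.01000000, 0.05800000)
F = m·Δv/dt = (-3.2000, -0.5000, 2.9000)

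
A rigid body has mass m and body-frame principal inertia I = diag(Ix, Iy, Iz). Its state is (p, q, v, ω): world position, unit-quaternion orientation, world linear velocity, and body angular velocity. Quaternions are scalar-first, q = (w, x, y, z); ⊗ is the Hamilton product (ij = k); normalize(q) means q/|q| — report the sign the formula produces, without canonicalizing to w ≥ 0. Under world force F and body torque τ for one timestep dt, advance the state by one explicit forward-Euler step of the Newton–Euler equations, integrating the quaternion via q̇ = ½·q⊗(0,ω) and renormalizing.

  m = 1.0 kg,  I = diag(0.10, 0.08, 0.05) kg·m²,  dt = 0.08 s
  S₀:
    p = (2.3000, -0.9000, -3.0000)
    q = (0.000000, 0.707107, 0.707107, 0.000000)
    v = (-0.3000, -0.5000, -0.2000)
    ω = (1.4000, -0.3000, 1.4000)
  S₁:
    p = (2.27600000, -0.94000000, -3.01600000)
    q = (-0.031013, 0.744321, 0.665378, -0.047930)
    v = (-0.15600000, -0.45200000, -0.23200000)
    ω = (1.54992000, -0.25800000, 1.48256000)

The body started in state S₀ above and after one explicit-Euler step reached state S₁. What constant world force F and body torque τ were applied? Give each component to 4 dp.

F = (1.8000, 0.6000, -0.4000)
τ = (0.2000, 0.1400, 0.0600)

Δω = ω₁−ω₀ = (0.14992000, 0.04200000, 0.08256000)
ω₀×(Iω₀) = (0.0126, 0.0980, 0.0084)
applied torque τ = (0.2000, 0.1400, 0.0600)
Δv = v₁−v₀ = (0.14400000, 0.04800000, -0.03200000)
applied force F = (1.8000, 0.6000, -0.4000)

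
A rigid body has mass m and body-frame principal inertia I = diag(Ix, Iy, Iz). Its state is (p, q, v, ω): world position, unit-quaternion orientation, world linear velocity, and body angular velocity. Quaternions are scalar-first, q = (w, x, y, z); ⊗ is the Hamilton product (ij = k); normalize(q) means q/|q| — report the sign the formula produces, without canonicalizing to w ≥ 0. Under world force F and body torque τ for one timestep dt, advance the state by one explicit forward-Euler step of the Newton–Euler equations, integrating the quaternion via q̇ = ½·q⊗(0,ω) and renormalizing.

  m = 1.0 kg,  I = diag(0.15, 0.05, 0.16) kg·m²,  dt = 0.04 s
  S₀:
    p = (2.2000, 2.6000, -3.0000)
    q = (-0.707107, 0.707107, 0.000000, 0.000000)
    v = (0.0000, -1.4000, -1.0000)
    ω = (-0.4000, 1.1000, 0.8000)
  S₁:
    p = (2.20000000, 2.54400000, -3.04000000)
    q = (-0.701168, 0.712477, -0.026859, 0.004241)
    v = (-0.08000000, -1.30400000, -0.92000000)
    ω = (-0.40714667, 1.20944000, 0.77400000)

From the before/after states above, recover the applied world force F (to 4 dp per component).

v₁ − v₀ = (-0.08000000, 0.09600000, 0.08000000)
F = m·Δv/dt = (-2.0000, 2.4000, 2.0000)

F = (-2.0000, 2.4000, 2.0000)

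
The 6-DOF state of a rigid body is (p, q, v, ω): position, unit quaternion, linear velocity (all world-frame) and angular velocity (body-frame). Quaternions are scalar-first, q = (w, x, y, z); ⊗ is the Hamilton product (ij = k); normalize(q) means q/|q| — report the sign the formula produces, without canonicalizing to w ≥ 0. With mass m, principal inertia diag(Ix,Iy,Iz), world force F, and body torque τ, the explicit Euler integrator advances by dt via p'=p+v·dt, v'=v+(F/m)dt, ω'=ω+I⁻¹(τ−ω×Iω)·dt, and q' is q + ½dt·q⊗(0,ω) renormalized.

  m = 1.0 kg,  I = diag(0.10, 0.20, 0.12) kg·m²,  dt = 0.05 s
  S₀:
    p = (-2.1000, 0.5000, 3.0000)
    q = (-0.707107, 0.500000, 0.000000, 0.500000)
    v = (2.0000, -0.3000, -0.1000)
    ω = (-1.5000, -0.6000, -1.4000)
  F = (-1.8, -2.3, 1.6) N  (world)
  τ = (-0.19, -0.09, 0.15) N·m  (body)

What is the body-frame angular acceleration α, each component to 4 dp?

α = (-1.2280, -0.2400, 0.5000)

precession coupling ω×(Iω) = (-0.0672, -0.0420, 0.0900)
angular accel α = (-1.2280, -0.2400, 0.5000)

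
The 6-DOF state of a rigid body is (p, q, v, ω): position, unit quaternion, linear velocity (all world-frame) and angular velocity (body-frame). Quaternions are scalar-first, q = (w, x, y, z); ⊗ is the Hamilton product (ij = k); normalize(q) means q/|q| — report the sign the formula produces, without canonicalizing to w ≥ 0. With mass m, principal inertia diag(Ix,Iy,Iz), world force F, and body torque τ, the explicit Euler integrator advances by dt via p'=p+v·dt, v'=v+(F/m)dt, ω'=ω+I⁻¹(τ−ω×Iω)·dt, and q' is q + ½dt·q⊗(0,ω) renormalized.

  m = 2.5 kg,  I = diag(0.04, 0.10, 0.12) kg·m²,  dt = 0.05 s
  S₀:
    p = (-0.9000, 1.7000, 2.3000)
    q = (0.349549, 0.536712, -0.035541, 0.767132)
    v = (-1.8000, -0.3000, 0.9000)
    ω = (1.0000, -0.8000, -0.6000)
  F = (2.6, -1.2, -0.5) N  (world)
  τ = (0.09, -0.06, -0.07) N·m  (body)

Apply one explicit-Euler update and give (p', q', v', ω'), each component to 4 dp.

p + v·dt = (-0.9900, 1.6850, 2.3450)
v + (F/m)dt = (-1.7480, -0.3240, 0.8900)
ω×(Iω) gyroscopic = (0.0096, 0.0480, -0.0480)
(τ − ω×Iω)/I = (2.0100, -1.0800, -0.1833)
ω + α·dt = (1.1005, -0.8540, -0.6092)
2q̇ = q⊗(0,ω) = (-0.1048656, 0.9845792, 0.8095200, -0.6035580)
q + ½dt·q⊗(0,ω), renormalized = (0.3467, 0.5610, -0.0153, 0.7516)

p' = (-0.9900, 1.6850, 2.3450)
q' = (0.3467, 0.5610, -0.0153, 0.7516)
v' = (-1.7480, -0.3240, 0.8900)
ω' = (1.1005, -0.8540, -0.6092)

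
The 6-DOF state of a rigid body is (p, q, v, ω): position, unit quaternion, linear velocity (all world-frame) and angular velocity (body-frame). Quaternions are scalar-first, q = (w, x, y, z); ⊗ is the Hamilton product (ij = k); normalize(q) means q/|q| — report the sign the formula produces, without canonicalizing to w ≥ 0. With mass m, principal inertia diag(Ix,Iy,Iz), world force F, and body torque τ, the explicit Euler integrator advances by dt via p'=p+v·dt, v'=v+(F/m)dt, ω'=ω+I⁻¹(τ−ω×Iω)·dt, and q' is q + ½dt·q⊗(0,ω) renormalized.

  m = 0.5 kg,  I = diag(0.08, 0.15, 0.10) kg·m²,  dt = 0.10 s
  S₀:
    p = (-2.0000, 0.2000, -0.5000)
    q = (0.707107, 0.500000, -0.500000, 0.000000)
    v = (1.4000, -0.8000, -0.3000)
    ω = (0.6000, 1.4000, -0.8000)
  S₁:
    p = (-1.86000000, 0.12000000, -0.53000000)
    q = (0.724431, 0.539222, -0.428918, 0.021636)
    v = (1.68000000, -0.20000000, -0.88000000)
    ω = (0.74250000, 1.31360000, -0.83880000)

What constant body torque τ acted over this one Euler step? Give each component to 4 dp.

τ = (0.1700, -0.1200, 0.0200)

ω₁ − ω₀ = (0.14250000, -0.08640000, -0.03880000)
I·α + gyro = (0.1700, -0.1200, 0.0200)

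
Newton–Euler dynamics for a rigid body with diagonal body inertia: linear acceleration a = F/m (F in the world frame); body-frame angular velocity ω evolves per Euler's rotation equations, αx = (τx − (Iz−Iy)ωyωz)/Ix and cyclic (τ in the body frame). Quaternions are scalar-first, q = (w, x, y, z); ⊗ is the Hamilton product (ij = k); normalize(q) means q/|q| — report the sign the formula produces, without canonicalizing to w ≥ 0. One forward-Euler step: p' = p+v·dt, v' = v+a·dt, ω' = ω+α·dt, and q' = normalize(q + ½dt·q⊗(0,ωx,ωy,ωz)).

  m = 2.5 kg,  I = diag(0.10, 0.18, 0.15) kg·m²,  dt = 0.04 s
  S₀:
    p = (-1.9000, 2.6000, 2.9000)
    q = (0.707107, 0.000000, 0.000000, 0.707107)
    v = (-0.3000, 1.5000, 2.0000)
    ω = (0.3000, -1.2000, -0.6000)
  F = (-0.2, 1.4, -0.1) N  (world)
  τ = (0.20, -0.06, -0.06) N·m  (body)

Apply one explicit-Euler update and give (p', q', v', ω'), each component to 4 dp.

precession coupling ω×(Iω) = (-0.0216, 0.0090, -0.0288)
α = I⁻¹(τ − ω×Iω) = (2.2160, -0.3833, -0.2080)
ω + α·dt = (0.3886, -1.2153, -0.6083)
2q̇ = q⊗(0,ω) = (0.4242642, 1.0606605, -0.6363963, -0.4242642)
updated quaternion q' = (0.7153, 0.0212, -0.0127, 0.6984)
p + v·dt = (-1.9120, 2.6600, 2.9800)
v + (F/m)dt = (-0.3032, 1.5224, 1.9984)

p' = (-1.9120, 2.6600, 2.9800)
q' = (0.7153, 0.0212, -0.0127, 0.6984)
v' = (-0.3032, 1.5224, 1.9984)
ω' = (0.3886, -1.2153, -0.6083)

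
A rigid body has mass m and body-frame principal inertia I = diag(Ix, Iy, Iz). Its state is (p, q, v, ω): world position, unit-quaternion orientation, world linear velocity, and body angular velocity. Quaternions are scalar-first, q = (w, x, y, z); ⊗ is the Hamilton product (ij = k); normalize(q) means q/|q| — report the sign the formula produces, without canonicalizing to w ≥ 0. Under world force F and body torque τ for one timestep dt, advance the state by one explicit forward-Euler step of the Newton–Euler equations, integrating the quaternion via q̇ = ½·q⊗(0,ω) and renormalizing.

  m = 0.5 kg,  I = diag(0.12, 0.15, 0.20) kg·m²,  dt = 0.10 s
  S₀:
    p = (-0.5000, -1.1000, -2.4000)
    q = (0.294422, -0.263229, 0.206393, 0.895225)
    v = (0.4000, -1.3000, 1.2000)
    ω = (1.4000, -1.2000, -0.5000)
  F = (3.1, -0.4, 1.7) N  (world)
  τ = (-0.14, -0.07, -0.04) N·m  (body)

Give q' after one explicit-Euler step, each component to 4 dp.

q' = (0.3460, -0.1932, 0.2437, 0.8852)

Hamilton product q⊗(0,ω) = (1.0638047, 1.3832643, 0.7683941, -0.1202864)
q + ½dt·q⊗(0,ω), renormalized = (0.3460, -0.1932, 0.2437, 0.8852)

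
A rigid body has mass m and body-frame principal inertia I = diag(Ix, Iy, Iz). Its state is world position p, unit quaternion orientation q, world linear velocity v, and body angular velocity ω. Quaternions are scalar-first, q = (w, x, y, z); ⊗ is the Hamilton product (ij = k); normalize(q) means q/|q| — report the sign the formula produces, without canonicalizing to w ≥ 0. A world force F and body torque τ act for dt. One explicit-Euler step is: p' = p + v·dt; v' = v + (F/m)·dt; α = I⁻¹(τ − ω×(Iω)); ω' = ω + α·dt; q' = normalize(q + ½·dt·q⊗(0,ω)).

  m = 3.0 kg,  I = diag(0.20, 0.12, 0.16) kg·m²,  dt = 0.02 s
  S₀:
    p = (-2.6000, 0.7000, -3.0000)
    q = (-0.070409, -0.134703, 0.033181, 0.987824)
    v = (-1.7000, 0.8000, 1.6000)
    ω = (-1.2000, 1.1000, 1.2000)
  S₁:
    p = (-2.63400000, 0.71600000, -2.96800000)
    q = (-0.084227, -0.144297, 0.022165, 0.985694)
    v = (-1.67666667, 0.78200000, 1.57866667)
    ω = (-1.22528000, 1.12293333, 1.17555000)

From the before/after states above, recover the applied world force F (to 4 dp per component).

F = (3.5000, -2.7000, -3.2000)

Δv = v₁−v₀ = (0.02333333, -0.01800000, -0.02133333)
applied force F = (3.5000, -2.7000, -3.2000)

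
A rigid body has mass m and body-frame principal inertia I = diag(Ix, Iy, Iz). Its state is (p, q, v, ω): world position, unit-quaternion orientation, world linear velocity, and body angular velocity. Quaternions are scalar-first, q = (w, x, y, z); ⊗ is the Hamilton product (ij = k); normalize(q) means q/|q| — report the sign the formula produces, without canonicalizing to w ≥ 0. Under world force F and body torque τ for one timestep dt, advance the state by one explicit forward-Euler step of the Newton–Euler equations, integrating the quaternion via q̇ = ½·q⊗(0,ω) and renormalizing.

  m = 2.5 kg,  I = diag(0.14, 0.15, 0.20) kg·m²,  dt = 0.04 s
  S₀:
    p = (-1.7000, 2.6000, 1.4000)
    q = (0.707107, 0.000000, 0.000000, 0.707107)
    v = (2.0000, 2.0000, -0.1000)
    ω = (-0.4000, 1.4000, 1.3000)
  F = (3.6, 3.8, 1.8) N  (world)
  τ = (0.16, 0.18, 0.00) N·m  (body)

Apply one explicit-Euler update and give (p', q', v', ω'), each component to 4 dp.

p' = p + v·dt = (-1.6200, 2.6800, 1.3960)
v + (F/m)dt = (2.0576, 2.0608, -0.0712)
ω×(Iω) gyroscopic = (0.0910, 0.0312, -0.0056)
(τ − ω×Iω)/I = (0.4929, 0.9920, 0.0280)
ω' = ω + α·dt = (-0.3803, 1.4397, 1.3011)
2q̇ = q⊗(0,ω) = (-0.9192391, -1.2727926, 0.7071070, 0.9192391)
q + ½dt·q⊗(0,ω), renormalized = (0.6882, -0.0254, 0.0141, 0.7249)

p' = (-1.6200, 2.6800, 1.3960)
q' = (0.6882, -0.0254, 0.0141, 0.7249)
v' = (2.0576, 2.0608, -0.0712)
ω' = (-0.3803, 1.4397, 1.3011)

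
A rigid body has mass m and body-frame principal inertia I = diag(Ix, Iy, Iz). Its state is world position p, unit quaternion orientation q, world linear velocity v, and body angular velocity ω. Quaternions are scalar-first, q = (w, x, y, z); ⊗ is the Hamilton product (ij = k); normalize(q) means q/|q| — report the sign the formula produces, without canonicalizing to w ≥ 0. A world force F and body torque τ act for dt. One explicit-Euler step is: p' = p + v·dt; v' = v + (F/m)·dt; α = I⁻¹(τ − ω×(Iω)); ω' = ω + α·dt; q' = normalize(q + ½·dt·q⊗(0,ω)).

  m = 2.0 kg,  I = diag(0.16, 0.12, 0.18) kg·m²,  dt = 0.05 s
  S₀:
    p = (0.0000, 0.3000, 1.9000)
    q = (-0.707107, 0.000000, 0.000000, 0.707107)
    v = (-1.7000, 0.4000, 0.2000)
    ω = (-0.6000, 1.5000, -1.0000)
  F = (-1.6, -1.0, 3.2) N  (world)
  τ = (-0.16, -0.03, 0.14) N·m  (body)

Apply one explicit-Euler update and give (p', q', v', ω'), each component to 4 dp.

α = I⁻¹(τ − ω×Iω) = (-0.4375, -0.1500, 0.5778)
ω + α·dt = (-0.6219, 1.4925, -0.9711)
q⊗(0,ω) = (0.7071070, -0.6363963, -1.4849247, 0.7071070)
q + ½dt·q⊗(0,ω), renormalized = (-0.6887, -0.0159, -0.0371, 0.7240)
p + v·dt = (-0.0850, 0.3200, 1.9100)
v' = v + a·dt = (-1.7400, 0.3750, 0.2800)

p' = (-0.0850, 0.3200, 1.9100)
q' = (-0.6887, -0.0159, -0.0371, 0.7240)
v' = (-1.7400, 0.3750, 0.2800)
ω' = (-0.6219, 1.4925, -0.9711)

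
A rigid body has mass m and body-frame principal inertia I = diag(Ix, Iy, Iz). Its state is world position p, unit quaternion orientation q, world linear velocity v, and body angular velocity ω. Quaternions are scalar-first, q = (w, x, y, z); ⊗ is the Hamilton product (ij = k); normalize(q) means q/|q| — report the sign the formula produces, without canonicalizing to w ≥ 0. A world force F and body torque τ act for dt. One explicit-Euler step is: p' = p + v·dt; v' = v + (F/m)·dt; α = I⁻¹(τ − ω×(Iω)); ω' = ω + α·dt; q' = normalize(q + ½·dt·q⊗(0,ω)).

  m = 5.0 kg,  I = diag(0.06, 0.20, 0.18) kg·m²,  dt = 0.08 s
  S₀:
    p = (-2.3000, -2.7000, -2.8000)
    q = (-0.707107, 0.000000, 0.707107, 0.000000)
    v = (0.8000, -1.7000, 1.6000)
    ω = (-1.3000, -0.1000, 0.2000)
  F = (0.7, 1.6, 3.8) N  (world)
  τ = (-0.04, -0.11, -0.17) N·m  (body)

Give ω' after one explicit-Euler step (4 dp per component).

ω' = (-1.3539, -0.1565, 0.1164)

ω×(Iω) gyroscopic = (0.0004, 0.0312, 0.0182)
angular accel α = (-0.6733, -0.7060, -1.0456)
ω + α·dt = (-1.3539, -0.1565, 0.1164)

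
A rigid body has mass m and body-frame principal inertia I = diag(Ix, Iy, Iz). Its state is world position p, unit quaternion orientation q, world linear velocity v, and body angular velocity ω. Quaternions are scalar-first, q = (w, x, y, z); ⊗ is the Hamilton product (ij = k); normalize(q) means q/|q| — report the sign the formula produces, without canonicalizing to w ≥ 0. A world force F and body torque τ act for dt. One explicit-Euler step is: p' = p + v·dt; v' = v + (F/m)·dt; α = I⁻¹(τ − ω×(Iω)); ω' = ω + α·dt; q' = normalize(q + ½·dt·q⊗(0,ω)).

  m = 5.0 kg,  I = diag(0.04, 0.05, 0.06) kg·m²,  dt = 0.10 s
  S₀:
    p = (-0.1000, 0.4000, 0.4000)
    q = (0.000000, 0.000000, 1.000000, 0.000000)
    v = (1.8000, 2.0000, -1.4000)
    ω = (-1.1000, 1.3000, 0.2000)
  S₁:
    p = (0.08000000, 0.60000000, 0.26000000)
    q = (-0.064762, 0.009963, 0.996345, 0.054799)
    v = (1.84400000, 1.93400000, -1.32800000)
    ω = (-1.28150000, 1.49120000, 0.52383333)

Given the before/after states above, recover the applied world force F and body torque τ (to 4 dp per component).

F = (2.2000, -3.3000, 3.6000)
τ = (-0.0700, 0.1000, 0.1800)

rate change Δω = (-0.18150000, 0.19120000, 0.32383333)
ω₀×(Iω₀) = (0.0026, 0.0044, -0.0143)
I·α + gyro = (-0.0700, 0.1000, 0.1800)
v₁ − v₀ = (0.04400000, -0.06600000, 0.07200000)
applied force F = (2.2000, -3.3000, 3.6000)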